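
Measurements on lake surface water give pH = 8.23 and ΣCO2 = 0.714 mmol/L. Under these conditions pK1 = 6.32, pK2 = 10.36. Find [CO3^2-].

α₂ = 1 / (1 + [H⁺]/K2 + [H⁺]²/(K1K2)) = 1 / (1 + 10^+2.13 + 10^+0.22)
   = 1 / (1 + 134.90 + 1.6596) = 1/137.56 = 0.007270
[CO3²⁻] = α₂ × DIC = 0.007270 × 0.714 = 0.00519 mmol/L = 5.19 μmol/L

[CO3²⁻] = 5.19 μmol/L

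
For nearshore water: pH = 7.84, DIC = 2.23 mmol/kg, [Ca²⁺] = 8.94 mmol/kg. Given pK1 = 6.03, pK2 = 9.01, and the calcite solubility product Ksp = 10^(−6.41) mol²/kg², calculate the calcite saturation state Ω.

Ω = 3.20

α₂ = 1 / (1 + [H⁺]/K2 + [H⁺]²/(K1K2)) = 1 / (1 + 10^+1.17 + 10^-0.64)
   = 1 / (1 + 14.791 + 0.22909) = 1/16.020 = 0.06242
[CO3²⁻] = α₂ × DIC = 0.06242 × 2.23 = 0.1392 mmol/kg
Ksp = 10^(−6.41) = 3.890×10^-7
Ω = [Ca²⁺][CO3²⁻]/Ksp = (8.94×10^-3)(1.392×10^-4) / 3.890×10^-7 = 3.20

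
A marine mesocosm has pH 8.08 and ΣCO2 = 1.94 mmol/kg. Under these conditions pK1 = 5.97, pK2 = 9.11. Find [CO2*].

[CO2*] = 13.7 μmol/kg

α₀ = 1 / (1 + K1/[H⁺] + K1K2/[H⁺]²) = 1 / (1 + 10^+2.11 + 10^+1.08)
   = 1 / (1 + 128.82 + 12.023) = 1/141.85 = 0.007050
[CO2*] = α₀ × DIC = 0.007050 × 1.94 = 0.0137 mmol/kg = 13.7 μmol/kg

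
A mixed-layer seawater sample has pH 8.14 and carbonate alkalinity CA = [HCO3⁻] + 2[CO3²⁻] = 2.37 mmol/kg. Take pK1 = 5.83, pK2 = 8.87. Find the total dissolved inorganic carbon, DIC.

CA = [HCO3⁻] + 2[CO3²⁻] = (α₁ + 2α₂)·DIC
At pH 8.14: [H⁺]/K1 = 10^-2.31 = 0.0048978, K2/[H⁺] = 10^-0.73 = 0.18621
α₁ = 1/(1 + 0.0048978 + 0.18621) = 1/1.1911 = 0.8396; α₂ = α₁·K2/[H⁺] = 0.1563
α₁ + 2α₂ = 1.1522
DIC = CA / (α₁ + 2α₂) = 2.37 / 1.1522 = 2.06 mmol/kg

DIC = 2.06 mmol/kg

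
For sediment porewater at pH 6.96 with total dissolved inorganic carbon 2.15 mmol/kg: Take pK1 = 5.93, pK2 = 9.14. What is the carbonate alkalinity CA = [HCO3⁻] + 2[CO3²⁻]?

CA = [HCO3⁻] + 2[CO3²⁻] = (α₁ + 2α₂)·DIC
At pH 6.96: [H⁺]/K1 = 10^-1.03 = 0.093325, K2/[H⁺] = 10^-2.18 = 0.0066069
α₁ = 1/(1 + 0.093325 + 0.0066069) = 1/1.0999 = 0.9091; α₂ = α₁·K2/[H⁺] = 0.006007
α₁ + 2α₂ = 0.9212
CA = 0.9212 × 2.15 = 1.98 mmol/kg

CA = 1.98 mmol/kg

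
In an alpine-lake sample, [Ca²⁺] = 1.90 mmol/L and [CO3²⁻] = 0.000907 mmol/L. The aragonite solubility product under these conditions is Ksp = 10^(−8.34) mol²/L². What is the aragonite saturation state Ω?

Ksp = 10^(−8.34) = 4.571×10^-9
Ω = [Ca²⁺][CO3²⁻]/Ksp = (1.90×10^-3)(0.000907×10^-3) / 4.571×10^-9 = 0.377

Ω = 0.377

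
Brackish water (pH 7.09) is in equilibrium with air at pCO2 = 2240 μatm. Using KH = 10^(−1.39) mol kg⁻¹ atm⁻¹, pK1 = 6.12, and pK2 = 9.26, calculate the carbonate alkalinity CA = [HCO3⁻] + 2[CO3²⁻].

[CO2*] = KH · pCO2 = 10^(−1.39) × 2240×10^-6 = 9.125×10^-5 mol/kg
α₀ = 1/(1 + K1/[H⁺] + K1K2/[H⁺]²) = 1/(1 + 10^+0.97 + 10^-1.20) = 0.09619
DIC = [CO2*]/α₀ = 9.125×10^-5 / 0.09619 = 0.9486 mmol/kg
CA = (α₁ + 2α₂)·DIC = (0.8977 + 2×0.006069) × 0.9486 = 0.863 mmol/kg

CA = 0.863 mmol/kg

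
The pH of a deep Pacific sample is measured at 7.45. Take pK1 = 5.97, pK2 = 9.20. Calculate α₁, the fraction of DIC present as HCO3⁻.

α₁ = 0.952

α₁ = 1 / (1 + [H⁺]/K1 + K2/[H⁺]) = 1 / (1 + 10^-1.48 + 10^-1.75)
   = 1 / (1 + 0.033113 + 0.017783) = 1/1.0509 = 0.9516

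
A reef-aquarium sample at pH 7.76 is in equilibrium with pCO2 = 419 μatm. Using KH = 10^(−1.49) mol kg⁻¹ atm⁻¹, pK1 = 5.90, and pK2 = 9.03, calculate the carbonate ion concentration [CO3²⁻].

[CO2*] = KH · pCO2 = 10^(−1.49) × 419×10^-6 = 1.356×10^-5 mol/kg
α₀ = 1/(1 + K1/[H⁺] + K1K2/[H⁺]²) = 1/(1 + 10^+1.86 + 10^+0.59) = 0.01293
DIC = [CO2*]/α₀ = 1.356×10^-5 / 0.01293 = 1.049 mmol/kg
[CO3²⁻] = α₂·DIC; α₂ = 0.05031, so [CO3²⁻] = 0.05031 × 1.049 = 0.0527 mmol/kg

[CO3²⁻] = 0.0527 mmol/kg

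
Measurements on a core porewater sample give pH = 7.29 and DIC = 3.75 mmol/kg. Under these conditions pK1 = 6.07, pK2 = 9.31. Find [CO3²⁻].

α₂ = 1 / (1 + [H⁺]/K2 + [H⁺]²/(K1K2)) = 1 / (1 + 10^+2.02 + 10^+0.80)
   = 1 / (1 + 104.71 + 6.3096) = 1/112.02 = 0.008927
[CO3²⁻] = α₂ × DIC = 0.008927 × 3.75 = 0.0335 mmol/kg

[CO3²⁻] = 0.0335 mmol/kg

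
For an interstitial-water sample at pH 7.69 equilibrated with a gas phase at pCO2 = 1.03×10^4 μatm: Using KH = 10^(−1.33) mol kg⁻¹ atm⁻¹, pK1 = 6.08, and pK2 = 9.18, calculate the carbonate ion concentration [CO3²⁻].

[CO2*] = KH · pCO2 = 10^(−1.33) × 1.03×10^4×10^-6 = 4.818×10^-4 mol/kg
α₀ = 1/(1 + K1/[H⁺] + K1K2/[H⁺]²) = 1/(1 + 10^+1.61 + 10^+0.12) = 0.02323
DIC = [CO2*]/α₀ = 4.818×10^-4 / 0.02323 = 20.74 mmol/kg
[CO3²⁻] = α₂·DIC; α₂ = 0.03062, so [CO3²⁻] = 0.03062 × 20.74 = 0.635 mmol/kg

[CO3²⁻] = 0.635 mmol/kg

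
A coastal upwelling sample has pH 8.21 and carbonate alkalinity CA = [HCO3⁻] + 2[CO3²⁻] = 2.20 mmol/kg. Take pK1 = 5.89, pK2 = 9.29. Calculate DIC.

DIC = 2.05 mmol/kg

CA = [HCO3⁻] + 2[CO3²⁻] = (α₁ + 2α₂)·DIC
At pH 8.21: [H⁺]/K1 = 10^-2.32 = 0.0047863, K2/[H⁺] = 10^-1.08 = 0.083176
α₁ = 1/(1 + 0.0047863 + 0.083176) = 1/1.0880 = 0.9191; α₂ = α₁·K2/[H⁺] = 0.07645
α₁ + 2α₂ = 1.0721
DIC = CA / (α₁ + 2α₂) = 2.20 / 1.0721 = 2.05 mmol/kg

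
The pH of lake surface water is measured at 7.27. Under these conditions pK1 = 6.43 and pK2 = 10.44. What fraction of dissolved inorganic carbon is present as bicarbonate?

α₁ = 1 / (1 + [H⁺]/K1 + K2/[H⁺]) = 1 / (1 + 10^-0.84 + 10^-3.17)
   = 1 / (1 + 0.14454 + 0.00067608) = 1/1.1452 = 0.8732

α₁ = 0.873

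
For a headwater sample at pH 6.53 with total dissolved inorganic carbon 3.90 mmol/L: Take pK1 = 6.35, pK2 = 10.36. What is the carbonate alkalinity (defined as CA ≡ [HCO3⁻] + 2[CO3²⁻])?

CA = 2.35 mmol/L

CA = [HCO3⁻] + 2[CO3²⁻] = (α₁ + 2α₂)·DIC
At pH 6.53: [H⁺]/K1 = 10^-0.18 = 0.66069, K2/[H⁺] = 10^-3.83 = 0.00014791
α₁ = 1/(1 + 0.66069 + 0.00014791) = 1/1.6608 = 0.6021; α₂ = α₁·K2/[H⁺] = 8.906×10^-5
α₁ + 2α₂ = 0.6023
CA = 0.6023 × 3.90 = 2.35 mmol/L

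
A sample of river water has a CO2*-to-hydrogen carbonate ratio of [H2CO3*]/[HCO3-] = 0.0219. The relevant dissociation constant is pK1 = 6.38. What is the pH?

pH = 8.04

From K1 = [H⁺][HCO3-]/[H2CO3*]:  pH = pK1 − log₁₀([H2CO3*]/[HCO3-])
log₁₀(0.0219) = -1.660
pH = 6.38 − (-1.660) = 8.04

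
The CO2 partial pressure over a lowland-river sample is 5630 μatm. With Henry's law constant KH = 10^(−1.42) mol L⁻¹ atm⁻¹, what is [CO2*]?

KH = 10^(−1.42) = 3.802×10^-2 mol L⁻¹ atm⁻¹
[CO2*] = KH · pCO2 = 3.802×10^-2 × 5630×10^-6 atm = 2.14×10^-4 mol/L

[CO2*] = 214 μmol/L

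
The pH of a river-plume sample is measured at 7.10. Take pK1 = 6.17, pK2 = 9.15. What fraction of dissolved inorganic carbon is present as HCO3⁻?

α₁ = 1 / (1 + [H⁺]/K1 + K2/[H⁺]) = 1 / (1 + 10^-0.93 + 10^-2.05)
   = 1 / (1 + 0.11749 + 0.0089125) = 1/1.1264 = 0.8878

α₁ = 0.888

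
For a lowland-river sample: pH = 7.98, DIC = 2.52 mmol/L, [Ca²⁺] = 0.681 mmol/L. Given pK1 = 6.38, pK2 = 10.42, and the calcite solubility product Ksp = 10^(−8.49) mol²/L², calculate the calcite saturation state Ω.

Ω = 1.87

α₂ = 1 / (1 + [H⁺]/K2 + [H⁺]²/(K1K2)) = 1 / (1 + 10^+2.44 + 10^+0.84)
   = 1 / (1 + 275.42 + 6.9183) = 1/283.34 = 0.003529
[CO3²⁻] = α₂ × DIC = 0.003529 × 2.52 = 0.008894 mmol/L = 8.894 μmol/L
Ksp = 10^(−8.49) = 3.236×10^-9
Ω = [Ca²⁺][CO3²⁻]/Ksp = (0.681×10^-3)(8.894×10^-6) / 3.236×10^-9 = 1.87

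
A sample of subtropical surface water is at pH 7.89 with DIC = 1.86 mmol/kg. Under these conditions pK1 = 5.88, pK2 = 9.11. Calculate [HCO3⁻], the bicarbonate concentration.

[HCO3⁻] = 1.74 mmol/kg

α₁ = 1 / (1 + [H⁺]/K1 + K2/[H⁺]) = 1 / (1 + 10^-2.01 + 10^-1.22)
   = 1 / (1 + 0.0097724 + 0.060256) = 1/1.0700 = 0.9346
[HCO3⁻] = α₁ × DIC = 0.9346 × 1.86 = 1.74 mmol/kg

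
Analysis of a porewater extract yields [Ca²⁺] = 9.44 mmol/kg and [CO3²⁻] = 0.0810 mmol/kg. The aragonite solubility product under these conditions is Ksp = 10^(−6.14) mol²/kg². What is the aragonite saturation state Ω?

Ω = 1.06

Ksp = 10^(−6.14) = 7.244×10^-7
Ω = [Ca²⁺][CO3²⁻]/Ksp = (9.44×10^-3)(0.0810×10^-3) / 7.244×10^-7 = 1.06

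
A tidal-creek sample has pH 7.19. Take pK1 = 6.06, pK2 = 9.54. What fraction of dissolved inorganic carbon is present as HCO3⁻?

α₁ = 1 / (1 + [H⁺]/K1 + K2/[H⁺]) = 1 / (1 + 10^-1.13 + 10^-2.35)
   = 1 / (1 + 0.074131 + 0.0044668) = 1/1.0786 = 0.9271

α₁ = 0.927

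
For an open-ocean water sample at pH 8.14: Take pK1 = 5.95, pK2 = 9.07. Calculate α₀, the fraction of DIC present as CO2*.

α₀ = 1 / (1 + K1/[H⁺] + K1K2/[H⁺]²) = 1 / (1 + 10^+2.19 + 10^+1.26)
   = 1 / (1 + 154.88 + 18.197) = 1/174.08 = 0.005745

α₀ = 0.00574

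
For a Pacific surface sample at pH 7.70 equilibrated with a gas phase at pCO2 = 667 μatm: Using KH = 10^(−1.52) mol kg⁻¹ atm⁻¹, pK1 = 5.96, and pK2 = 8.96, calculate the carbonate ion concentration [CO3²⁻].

[CO2*] = KH · pCO2 = 10^(−1.52) × 667×10^-6 = 2.014×10^-5 mol/kg
α₀ = 1/(1 + K1/[H⁺] + K1K2/[H⁺]²) = 1/(1 + 10^+1.74 + 10^+0.48) = 0.01696
DIC = [CO2*]/α₀ = 2.014×10^-5 / 0.01696 = 1.188 mmol/kg
[CO3²⁻] = α₂·DIC; α₂ = 0.05121, so [CO3²⁻] = 0.05121 × 1.188 = 0.0608 mmol/kg

[CO3²⁻] = 0.0608 mmol/kg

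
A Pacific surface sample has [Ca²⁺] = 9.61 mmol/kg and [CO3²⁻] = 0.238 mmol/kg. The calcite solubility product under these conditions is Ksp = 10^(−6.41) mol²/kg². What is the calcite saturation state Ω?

Ksp = 10^(−6.41) = 3.890×10^-7
Ω = [Ca²⁺][CO3²⁻]/Ksp = (9.61×10^-3)(0.238×10^-3) / 3.890×10^-7 = 5.88

Ω = 5.88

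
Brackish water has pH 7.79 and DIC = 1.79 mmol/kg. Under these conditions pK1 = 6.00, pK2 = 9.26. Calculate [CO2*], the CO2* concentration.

α₀ = 1 / (1 + K1/[H⁺] + K1K2/[H⁺]²) = 1 / (1 + 10^+1.79 + 10^+0.32)
   = 1 / (1 + 61.660 + 2.0893) = 1/64.749 = 0.01544
[CO2*] = α₀ × DIC = 0.01544 × 1.79 = 0.0276 mmol/kg

[CO2*] = 0.0276 mmol/kg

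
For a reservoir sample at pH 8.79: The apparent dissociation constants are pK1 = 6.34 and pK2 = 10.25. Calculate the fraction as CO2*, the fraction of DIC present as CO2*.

α₀ = 0.00342

α₀ = 1 / (1 + K1/[H⁺] + K1K2/[H⁺]²) = 1 / (1 + 10^+2.45 + 10^+0.99)
   = 1 / (1 + 281.84 + 9.7724) = 1/292.61 = 0.003418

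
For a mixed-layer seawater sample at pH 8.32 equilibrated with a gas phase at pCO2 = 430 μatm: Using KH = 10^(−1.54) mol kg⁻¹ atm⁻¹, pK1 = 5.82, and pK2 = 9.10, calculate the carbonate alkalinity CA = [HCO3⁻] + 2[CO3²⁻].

[CO2*] = KH · pCO2 = 10^(−1.54) × 430×10^-6 = 1.240×10^-5 mol/kg
α₀ = 1/(1 + K1/[H⁺] + K1K2/[H⁺]²) = 1/(1 + 10^+2.50 + 10^+1.72) = 0.002705
DIC = [CO2*]/α₀ = 1.240×10^-5 / 0.002705 = 4.585 mmol/kg
CA = (α₁ + 2α₂)·DIC = (0.8553 + 2×0.1420) × 4.585 = 5.22 mmol/kg

CA = 5.22 mmol/kg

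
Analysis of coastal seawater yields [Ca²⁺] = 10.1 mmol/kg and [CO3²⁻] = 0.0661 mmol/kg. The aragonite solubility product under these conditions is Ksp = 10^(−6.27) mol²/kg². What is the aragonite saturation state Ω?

Ksp = 10^(−6.27) = 5.370×10^-7
Ω = [Ca²⁺][CO3²⁻]/Ksp = (10.1×10^-3)(0.0661×10^-3) / 5.370×10^-7 = 1.24

Ω = 1.24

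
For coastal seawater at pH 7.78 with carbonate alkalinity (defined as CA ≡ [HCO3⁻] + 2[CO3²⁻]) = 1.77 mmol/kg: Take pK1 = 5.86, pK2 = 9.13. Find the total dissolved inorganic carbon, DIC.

DIC = 1.72 mmol/kg

CA = [HCO3⁻] + 2[CO3²⁻] = (α₁ + 2α₂)·DIC
At pH 7.78: [H⁺]/K1 = 10^-1.92 = 0.012023, K2/[H⁺] = 10^-1.35 = 0.044668
α₁ = 1/(1 + 0.012023 + 0.044668) = 1/1.0567 = 0.9464; α₂ = α₁·K2/[H⁺] = 0.04227
α₁ + 2α₂ = 1.0309
DIC = CA / (α₁ + 2α₂) = 1.77 / 1.0309 = 1.72 mmol/kg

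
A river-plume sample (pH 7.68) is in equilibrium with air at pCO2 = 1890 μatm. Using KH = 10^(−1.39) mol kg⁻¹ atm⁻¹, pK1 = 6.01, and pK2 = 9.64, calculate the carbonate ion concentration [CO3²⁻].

[CO3²⁻] = 0.0395 mmol/kg

[CO2*] = KH · pCO2 = 10^(−1.39) × 1890×10^-6 = 7.699×10^-5 mol/kg
α₀ = 1/(1 + K1/[H⁺] + K1K2/[H⁺]²) = 1/(1 + 10^+1.67 + 10^-0.29) = 0.02071
DIC = [CO2*]/α₀ = 7.699×10^-5 / 0.02071 = 3.718 mmol/kg
[CO3²⁻] = α₂·DIC; α₂ = 0.01062, so [CO3²⁻] = 0.01062 × 3.718 = 0.0395 mmol/kg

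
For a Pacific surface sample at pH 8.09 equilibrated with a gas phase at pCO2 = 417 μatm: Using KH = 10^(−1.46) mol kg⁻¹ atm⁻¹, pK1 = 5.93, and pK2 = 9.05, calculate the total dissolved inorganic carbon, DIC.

DIC = 2.33 mmol/kg

[CO2*] = KH · pCO2 = 10^(−1.46) × 417×10^-6 = 1.446×10^-5 mol/kg
α₀ = 1/(1 + K1/[H⁺] + K1K2/[H⁺]²) = 1/(1 + 10^+2.16 + 10^+1.20) = 0.006196
DIC = [CO2*]/α₀ = 1.446×10^-5 / 0.006196 = 2.33 mmol/kg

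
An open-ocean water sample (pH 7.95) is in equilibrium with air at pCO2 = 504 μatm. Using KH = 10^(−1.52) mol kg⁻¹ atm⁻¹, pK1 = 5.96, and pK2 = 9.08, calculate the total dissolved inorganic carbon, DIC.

DIC = 1.61 mmol/kg

[CO2*] = KH · pCO2 = 10^(−1.52) × 504×10^-6 = 1.522×10^-5 mol/kg
α₀ = 1/(1 + K1/[H⁺] + K1K2/[H⁺]²) = 1/(1 + 10^+1.99 + 10^+0.86) = 0.009437
DIC = [CO2*]/α₀ = 1.522×10^-5 / 0.009437 = 1.61 mmol/kg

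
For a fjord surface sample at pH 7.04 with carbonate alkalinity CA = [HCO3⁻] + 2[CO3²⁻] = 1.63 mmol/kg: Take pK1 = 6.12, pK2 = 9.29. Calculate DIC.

DIC = 1.81 mmol/kg

CA = [HCO3⁻] + 2[CO3²⁻] = (α₁ + 2α₂)·DIC
At pH 7.04: [H⁺]/K1 = 10^-0.92 = 0.12023, K2/[H⁺] = 10^-2.25 = 0.0056234
α₁ = 1/(1 + 0.12023 + 0.0056234) = 1/1.1258 = 0.8882; α₂ = α₁·K2/[H⁺] = 0.004995
α₁ + 2α₂ = 0.8982
DIC = CA / (α₁ + 2α₂) = 1.63 / 0.8982 = 1.81 mmol/kg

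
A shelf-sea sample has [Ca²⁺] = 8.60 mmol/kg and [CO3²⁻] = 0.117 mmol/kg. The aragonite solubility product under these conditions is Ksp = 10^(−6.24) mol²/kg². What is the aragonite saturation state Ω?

Ksp = 10^(−6.24) = 5.754×10^-7
Ω = [Ca²⁺][CO3²⁻]/Ksp = (8.60×10^-3)(0.117×10^-3) / 5.754×10^-7 = 1.75

Ω = 1.75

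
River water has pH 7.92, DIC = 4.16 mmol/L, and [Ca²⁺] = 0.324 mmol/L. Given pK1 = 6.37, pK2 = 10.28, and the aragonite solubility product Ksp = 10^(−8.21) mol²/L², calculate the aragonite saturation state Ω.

Ω = 0.924

α₂ = 1 / (1 + [H⁺]/K2 + [H⁺]²/(K1K2)) = 1 / (1 + 10^+2.36 + 10^+0.81)
   = 1 / (1 + 229.09 + 6.4565) = 1/236.54 = 0.004228
[CO3²⁻] = α₂ × DIC = 0.004228 × 4.16 = 0.01759 mmol/L = 17.59 μmol/L
Ksp = 10^(−8.21) = 6.166×10^-9
Ω = [Ca²⁺][CO3²⁻]/Ksp = (0.324×10^-3)(1.759×10^-5) / 6.166×10^-9 = 0.924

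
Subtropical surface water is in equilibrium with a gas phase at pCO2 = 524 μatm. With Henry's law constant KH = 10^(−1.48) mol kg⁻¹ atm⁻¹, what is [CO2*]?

KH = 10^(−1.48) = 3.311×10^-2 mol kg⁻¹ atm⁻¹
[CO2*] = KH · pCO2 = 3.311×10^-2 × 524×10^-6 atm = 1.74×10^-5 mol/kg

[CO2*] = 17.4 μmol/kg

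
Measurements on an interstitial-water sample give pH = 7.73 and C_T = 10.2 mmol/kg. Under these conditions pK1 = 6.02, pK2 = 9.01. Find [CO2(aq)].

α₀ = 1 / (1 + K1/[H⁺] + K1K2/[H⁺]²) = 1 / (1 + 10^+1.71 + 10^+0.43)
   = 1 / (1 + 51.286 + 2.6915) = 1/54.978 = 0.01819
[CO2*] = α₀ × DIC = 0.01819 × 10.2 = 0.186 mmol/kg

[CO2*] = 0.186 mmol/kg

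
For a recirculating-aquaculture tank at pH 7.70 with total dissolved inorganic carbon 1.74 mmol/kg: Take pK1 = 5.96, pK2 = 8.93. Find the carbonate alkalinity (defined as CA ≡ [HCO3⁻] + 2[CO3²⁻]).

CA = 1.81 mmol/kg

CA = [HCO3⁻] + 2[CO3²⁻] = (α₁ + 2α₂)·DIC
At pH 7.70: [H⁺]/K1 = 10^-1.74 = 0.018197, K2/[H⁺] = 10^-1.23 = 0.058884
α₁ = 1/(1 + 0.018197 + 0.058884) = 1/1.0771 = 0.9284; α₂ = α₁·K2/[H⁺] = 0.05467
α₁ + 2α₂ = 1.0378
CA = 1.0378 × 1.74 = 1.81 mmol/kg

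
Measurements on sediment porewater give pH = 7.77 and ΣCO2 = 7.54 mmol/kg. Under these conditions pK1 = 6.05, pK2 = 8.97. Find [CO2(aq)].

α₀ = 1 / (1 + K1/[H⁺] + K1K2/[H⁺]²) = 1 / (1 + 10^+1.72 + 10^+0.52)
   = 1 / (1 + 52.481 + 3.3113) = 1/56.792 = 0.01761
[CO2*] = α₀ × DIC = 0.01761 × 7.54 = 0.133 mmol/kg

[CO2*] = 0.133 mmol/kg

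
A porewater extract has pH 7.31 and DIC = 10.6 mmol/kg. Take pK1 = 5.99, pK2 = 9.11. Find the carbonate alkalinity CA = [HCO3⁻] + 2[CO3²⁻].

CA = 10.3 mmol/kg

CA = [HCO3⁻] + 2[CO3²⁻] = (α₁ + 2α₂)·DIC
At pH 7.31: [H⁺]/K1 = 10^-1.32 = 0.047863, K2/[H⁺] = 10^-1.80 = 0.015849
α₁ = 1/(1 + 0.047863 + 0.015849) = 1/1.0637 = 0.9401; α₂ = α₁·K2/[H⁺] = 0.01490
α₁ + 2α₂ = 0.9699
CA = 0.9699 × 10.6 = 10.3 mmol/kg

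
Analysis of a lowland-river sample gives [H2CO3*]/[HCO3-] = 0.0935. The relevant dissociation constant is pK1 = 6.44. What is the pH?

From K1 = [H⁺][HCO3-]/[H2CO3*]:  pH = pK1 − log₁₀([H2CO3*]/[HCO3-])
log₁₀(0.0935) = -1.029
pH = 6.44 − (-1.029) = 7.47

pH = 7.47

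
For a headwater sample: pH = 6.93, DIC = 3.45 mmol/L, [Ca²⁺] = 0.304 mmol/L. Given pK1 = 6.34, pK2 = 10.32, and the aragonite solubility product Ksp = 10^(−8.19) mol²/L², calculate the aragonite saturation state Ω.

α₂ = 1 / (1 + [H⁺]/K2 + [H⁺]²/(K1K2)) = 1 / (1 + 10^+3.39 + 10^+2.80)
   = 1 / (1 + 2454.7 + 630.96) = 1/3086.7 = 0.0003240
[CO3²⁻] = α₂ × DIC = 0.0003240 × 3.45 = 0.001118 mmol/L = 1.118 μmol/L
Ksp = 10^(−8.19) = 6.457×10^-9
Ω = [Ca²⁺][CO3²⁻]/Ksp = (0.304×10^-3)(1.118×10^-6) / 6.457×10^-9 = 0.0526

Ω = 0.0526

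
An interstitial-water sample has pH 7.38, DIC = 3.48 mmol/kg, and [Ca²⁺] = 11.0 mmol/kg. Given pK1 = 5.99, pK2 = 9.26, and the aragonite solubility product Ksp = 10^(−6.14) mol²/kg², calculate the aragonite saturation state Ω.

Ω = 0.661

α₂ = 1 / (1 + [H⁺]/K2 + [H⁺]²/(K1K2)) = 1 / (1 + 10^+1.88 + 10^+0.49)
   = 1 / (1 + 75.858 + 3.0903) = 1/79.948 = 0.01251
[CO3²⁻] = α₂ × DIC = 0.01251 × 3.48 = 0.04353 mmol/kg
Ksp = 10^(−6.14) = 7.244×10^-7
Ω = [Ca²⁺][CO3²⁻]/Ksp = (11.0×10^-3)(4.353×10^-5) / 7.244×10^-7 = 0.661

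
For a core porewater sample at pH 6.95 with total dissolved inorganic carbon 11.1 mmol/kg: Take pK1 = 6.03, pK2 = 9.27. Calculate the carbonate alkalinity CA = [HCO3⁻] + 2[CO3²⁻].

CA = [HCO3⁻] + 2[CO3²⁻] = (α₁ + 2α₂)·DIC
At pH 6.95: [H⁺]/K1 = 10^-0.92 = 0.12023, K2/[H⁺] = 10^-2.32 = 0.0047863
α₁ = 1/(1 + 0.12023 + 0.0047863) = 1/1.1250 = 0.8889; α₂ = α₁·K2/[H⁺] = 0.004254
α₁ + 2α₂ = 0.8974
CA = 0.8974 × 11.1 = 9.96 mmol/kg

CA = 9.96 mmol/kg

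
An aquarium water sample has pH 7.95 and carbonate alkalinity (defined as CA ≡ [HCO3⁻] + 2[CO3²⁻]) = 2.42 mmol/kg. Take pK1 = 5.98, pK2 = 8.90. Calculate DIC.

DIC = 2.22 mmol/kg

CA = [HCO3⁻] + 2[CO3²⁻] = (α₁ + 2α₂)·DIC
At pH 7.95: [H⁺]/K1 = 10^-1.97 = 0.010715, K2/[H⁺] = 10^-0.95 = 0.11220
α₁ = 1/(1 + 0.010715 + 0.11220) = 1/1.1229 = 0.8905; α₂ = α₁·K2/[H⁺] = 0.09992
α₁ + 2α₂ = 1.0904
DIC = CA / (α₁ + 2α₂) = 2.42 / 1.0904 = 2.22 mmol/kg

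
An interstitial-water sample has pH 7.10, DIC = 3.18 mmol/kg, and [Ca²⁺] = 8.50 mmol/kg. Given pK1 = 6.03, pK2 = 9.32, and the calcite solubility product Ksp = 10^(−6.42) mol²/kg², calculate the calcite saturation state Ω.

Ω = 0.393

α₂ = 1 / (1 + [H⁺]/K2 + [H⁺]²/(K1K2)) = 1 / (1 + 10^+2.22 + 10^+1.15)
   = 1 / (1 + 165.96 + 14.125) = 1/181.08 = 0.005522
[CO3²⁻] = α₂ × DIC = 0.005522 × 3.18 = 0.01756 mmol/kg = 17.56 μmol/kg
Ksp = 10^(−6.42) = 3.802×10^-7
Ω = [Ca²⁺][CO3²⁻]/Ksp = (8.50×10^-3)(1.756×10^-5) / 3.802×10^-7 = 0.393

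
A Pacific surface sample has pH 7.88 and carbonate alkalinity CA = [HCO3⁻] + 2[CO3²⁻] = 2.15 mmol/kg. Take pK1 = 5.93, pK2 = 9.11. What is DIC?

CA = [HCO3⁻] + 2[CO3²⁻] = (α₁ + 2α₂)·DIC
At pH 7.88: [H⁺]/K1 = 10^-1.95 = 0.011220, K2/[H⁺] = 10^-1.23 = 0.058884
α₁ = 1/(1 + 0.011220 + 0.058884) = 1/1.0701 = 0.9345; α₂ = α₁·K2/[H⁺] = 0.05503
α₁ + 2α₂ = 1.0445
DIC = CA / (α₁ + 2α₂) = 2.15 / 1.0445 = 2.06 mmol/kg

DIC = 2.06 mmol/kg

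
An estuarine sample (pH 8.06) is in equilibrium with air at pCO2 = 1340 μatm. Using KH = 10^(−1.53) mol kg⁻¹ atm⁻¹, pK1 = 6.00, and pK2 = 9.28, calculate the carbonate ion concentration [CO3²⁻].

[CO2*] = KH · pCO2 = 10^(−1.53) × 1340×10^-6 = 3.955×10^-5 mol/kg
α₀ = 1/(1 + K1/[H⁺] + K1K2/[H⁺]²) = 1/(1 + 10^+2.06 + 10^+0.84) = 0.008148
DIC = [CO2*]/α₀ = 3.955×10^-5 / 0.008148 = 4.854 mmol/kg
[CO3²⁻] = α₂·DIC; α₂ = 0.05637, so [CO3²⁻] = 0.05637 × 4.854 = 0.274 mmol/kg

[CO3²⁻] = 0.274 mmol/kg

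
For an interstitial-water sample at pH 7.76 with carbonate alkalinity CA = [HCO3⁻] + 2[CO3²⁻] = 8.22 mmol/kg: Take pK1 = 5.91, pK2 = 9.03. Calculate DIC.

DIC = 7.93 mmol/kg

CA = [HCO3⁻] + 2[CO3²⁻] = (α₁ + 2α₂)·DIC
At pH 7.76: [H⁺]/K1 = 10^-1.85 = 0.014125, K2/[H⁺] = 10^-1.27 = 0.053703
α₁ = 1/(1 + 0.014125 + 0.053703) = 1/1.0678 = 0.9365; α₂ = α₁·K2/[H⁺] = 0.05029
α₁ + 2α₂ = 1.0371
DIC = CA / (α₁ + 2α₂) = 8.22 / 1.0371 = 7.93 mmol/kg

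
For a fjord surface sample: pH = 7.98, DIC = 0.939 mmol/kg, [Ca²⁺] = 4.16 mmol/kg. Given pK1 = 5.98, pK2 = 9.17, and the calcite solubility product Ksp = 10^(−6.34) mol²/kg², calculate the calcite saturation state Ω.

α₂ = 1 / (1 + [H⁺]/K2 + [H⁺]²/(K1K2)) = 1 / (1 + 10^+1.19 + 10^-0.81)
   = 1 / (1 + 15.488 + 0.15488) = 1/16.643 = 0.06009
[CO3²⁻] = α₂ × DIC = 0.06009 × 0.939 = 0.05642 mmol/kg
Ksp = 10^(−6.34) = 4.571×10^-7
Ω = [Ca²⁺][CO3²⁻]/Ksp = (4.16×10^-3)(5.642×10^-5) / 4.571×10^-7 = 0.513

Ω = 0.513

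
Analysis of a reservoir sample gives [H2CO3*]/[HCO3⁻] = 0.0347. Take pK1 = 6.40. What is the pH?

From K1 = [H⁺][HCO3⁻]/[H2CO3*]:  pH = pK1 − log₁₀([H2CO3*]/[HCO3⁻])
log₁₀(0.0347) = -1.460
pH = 6.40 − (-1.460) = 7.86

pH = 7.86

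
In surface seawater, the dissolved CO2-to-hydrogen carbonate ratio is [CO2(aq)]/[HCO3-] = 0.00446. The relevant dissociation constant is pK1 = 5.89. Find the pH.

From K1 = [H⁺][HCO3-]/[CO2(aq)]:  pH = pK1 − log₁₀([CO2(aq)]/[HCO3-])
log₁₀(0.00446) = -2.351
pH = 5.89 − (-2.351) = 8.24

pH = 8.24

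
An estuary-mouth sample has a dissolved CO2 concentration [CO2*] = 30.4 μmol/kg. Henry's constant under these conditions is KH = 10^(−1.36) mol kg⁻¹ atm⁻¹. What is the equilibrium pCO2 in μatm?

KH = 10^(−1.36) = 4.365×10^-2 mol kg⁻¹ atm⁻¹
pCO2 = [CO2*]/KH = 30.4×10^-6 / 4.365×10^-2 = 6.96×10^-4 atm = 696 μatm

pCO2 = 696 μatm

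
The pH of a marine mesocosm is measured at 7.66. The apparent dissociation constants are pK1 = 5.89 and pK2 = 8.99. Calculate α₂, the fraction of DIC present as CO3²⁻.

α₂ = 0.0440

α₂ = 1 / (1 + [H⁺]/K2 + [H⁺]²/(K1K2)) = 1 / (1 + 10^+1.33 + 10^-0.44)
   = 1 / (1 + 21.380 + 0.36308) = 1/22.743 = 0.04397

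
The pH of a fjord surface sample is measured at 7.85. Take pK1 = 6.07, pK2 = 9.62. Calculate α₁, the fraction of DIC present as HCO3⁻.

α₁ = 1 / (1 + [H⁺]/K1 + K2/[H⁺]) = 1 / (1 + 10^-1.78 + 10^-1.77)
   = 1 / (1 + 0.016596 + 0.016982) = 1/1.0336 = 0.9675

α₁ = 0.968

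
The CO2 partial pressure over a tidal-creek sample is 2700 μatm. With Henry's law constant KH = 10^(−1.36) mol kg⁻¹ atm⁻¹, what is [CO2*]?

[CO2*] = 118 μmol/kg

KH = 10^(−1.36) = 4.365×10^-2 mol kg⁻¹ atm⁻¹
[CO2*] = KH · pCO2 = 4.365×10^-2 × 2700×10^-6 atm = 1.18×10^-4 mol/kg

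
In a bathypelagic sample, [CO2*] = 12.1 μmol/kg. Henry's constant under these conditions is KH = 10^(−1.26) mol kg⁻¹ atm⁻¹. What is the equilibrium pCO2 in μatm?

pCO2 = 220 μatm

KH = 10^(−1.26) = 5.495×10^-2 mol kg⁻¹ atm⁻¹
pCO2 = [CO2*]/KH = 12.1×10^-6 / 5.495×10^-2 = 2.20×10^-4 atm = 220 μatm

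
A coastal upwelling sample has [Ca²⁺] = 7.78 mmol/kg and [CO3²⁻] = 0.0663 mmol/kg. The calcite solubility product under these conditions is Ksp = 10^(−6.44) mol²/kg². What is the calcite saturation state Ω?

Ksp = 10^(−6.44) = 3.631×10^-7
Ω = [Ca²⁺][CO3²⁻]/Ksp = (7.78×10^-3)(0.0663×10^-3) / 3.631×10^-7 = 1.42

Ω = 1.42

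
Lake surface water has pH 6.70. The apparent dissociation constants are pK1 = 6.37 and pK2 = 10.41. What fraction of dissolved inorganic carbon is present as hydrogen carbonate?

α₁ = 1 / (1 + [H⁺]/K1 + K2/[H⁺]) = 1 / (1 + 10^-0.33 + 10^-3.71)
   = 1 / (1 + 0.46774 + 0.00019498) = 1/1.4679 = 0.6812

α₁ = 0.681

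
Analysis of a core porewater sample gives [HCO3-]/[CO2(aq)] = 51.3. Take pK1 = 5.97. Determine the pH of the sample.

pH = 7.68

From K1 = [H⁺][HCO3-]/[CO2(aq)]:  pH = pK1 + log₁₀([HCO3-]/[CO2(aq)])
log₁₀(51.3) = +1.710
pH = 5.97 + (+1.710) = 7.68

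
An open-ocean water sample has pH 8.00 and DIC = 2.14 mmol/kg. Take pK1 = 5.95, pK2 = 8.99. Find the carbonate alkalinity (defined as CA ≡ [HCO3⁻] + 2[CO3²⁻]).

CA = [HCO3⁻] + 2[CO3²⁻] = (α₁ + 2α₂)·DIC
At pH 8.00: [H⁺]/K1 = 10^-2.05 = 0.0089125, K2/[H⁺] = 10^-0.99 = 0.10233
α₁ = 1/(1 + 0.0089125 + 0.10233) = 1/1.1112 = 0.8999; α₂ = α₁·K2/[H⁺] = 0.09209
α₁ + 2α₂ = 1.0841
CA = 1.0841 × 2.14 = 2.32 mmol/kg

CA = 2.32 mmol/kg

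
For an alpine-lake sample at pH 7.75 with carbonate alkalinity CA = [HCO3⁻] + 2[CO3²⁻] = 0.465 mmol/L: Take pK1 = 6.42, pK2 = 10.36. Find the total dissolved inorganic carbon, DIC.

DIC = 0.486 mmol/L

CA = [HCO3⁻] + 2[CO3²⁻] = (α₁ + 2α₂)·DIC
At pH 7.75: [H⁺]/K1 = 10^-1.33 = 0.046774, K2/[H⁺] = 10^-2.61 = 0.0024547
α₁ = 1/(1 + 0.046774 + 0.0024547) = 1/1.0492 = 0.9531; α₂ = α₁·K2/[H⁺] = 0.002340
α₁ + 2α₂ = 0.9578
DIC = CA / (α₁ + 2α₂) = 0.465 / 0.9578 = 0.486 mmol/L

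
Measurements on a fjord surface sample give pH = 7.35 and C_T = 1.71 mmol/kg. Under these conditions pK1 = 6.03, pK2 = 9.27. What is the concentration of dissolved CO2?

α₀ = 1 / (1 + K1/[H⁺] + K1K2/[H⁺]²) = 1 / (1 + 10^+1.32 + 10^-0.60)
   = 1 / (1 + 20.893 + 0.25119) = 1/22.144 = 0.04516
[CO2*] = α₀ × DIC = 0.04516 × 1.71 = 0.0772 mmol/kg

[CO2*] = 0.0772 mmol/kg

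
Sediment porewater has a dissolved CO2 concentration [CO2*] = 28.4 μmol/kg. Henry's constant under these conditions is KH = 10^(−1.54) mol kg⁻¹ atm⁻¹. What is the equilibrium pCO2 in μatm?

KH = 10^(−1.54) = 2.884×10^-2 mol kg⁻¹ atm⁻¹
pCO2 = [CO2*]/KH = 28.4×10^-6 / 2.884×10^-2 = 9.85×10^-4 atm = 985 μatm

pCO2 = 985 μatm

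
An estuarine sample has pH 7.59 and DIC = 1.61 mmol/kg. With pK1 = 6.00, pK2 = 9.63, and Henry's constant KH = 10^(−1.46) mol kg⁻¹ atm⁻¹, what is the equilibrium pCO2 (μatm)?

pCO2 = 1150 μatm

α₀ = 1 / (1 + K1/[H⁺] + K1K2/[H⁺]²) = 1 / (1 + 10^+1.59 + 10^-0.45)
   = 1 / (1 + 38.905 + 0.35481) = 1/40.259 = 0.02484
[CO2*] = α₀ × DIC = 0.02484 × 1.61 = 0.03999 mmol/kg
pCO2 = [CO2*]/KH = 3.999×10^-5 / 3.467×10^-2 = 1150 μatm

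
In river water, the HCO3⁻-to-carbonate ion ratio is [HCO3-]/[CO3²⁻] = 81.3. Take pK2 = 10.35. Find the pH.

From K2 = [H⁺][CO3²⁻]/[HCO3-]:  pH = pK2 − log₁₀([HCO3-]/[CO3²⁻])
log₁₀(81.3) = +1.910
pH = 10.35 − (+1.910) = 8.44

pH = 8.44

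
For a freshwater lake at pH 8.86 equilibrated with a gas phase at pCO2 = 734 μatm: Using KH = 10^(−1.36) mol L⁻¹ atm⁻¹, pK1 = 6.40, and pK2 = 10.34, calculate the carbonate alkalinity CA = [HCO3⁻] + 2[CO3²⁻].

[CO2*] = KH · pCO2 = 10^(−1.36) × 734×10^-6 = 3.204×10^-5 mol/L
α₀ = 1/(1 + K1/[H⁺] + K1K2/[H⁺]²) = 1/(1 + 10^+2.46 + 10^+0.98) = 0.003345
DIC = [CO2*]/α₀ = 3.204×10^-5 / 0.003345 = 9.579 mmol/L
CA = (α₁ + 2α₂)·DIC = (0.9647 + 2×0.03194) × 9.579 = 9.85 mmol/L

CA = 9.85 mmol/L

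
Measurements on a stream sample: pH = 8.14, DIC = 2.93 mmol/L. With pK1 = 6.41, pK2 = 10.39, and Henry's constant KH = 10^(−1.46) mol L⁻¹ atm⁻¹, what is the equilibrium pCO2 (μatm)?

α₀ = 1 / (1 + K1/[H⁺] + K1K2/[H⁺]²) = 1 / (1 + 10^+1.73 + 10^-0.52)
   = 1 / (1 + 53.703 + 0.30200) = 1/55.005 = 0.01818
[CO2*] = α₀ × DIC = 0.01818 × 2.93 = 0.05327 mmol/L
pCO2 = [CO2*]/KH = 5.327×10^-5 / 3.467×10^-2 = 1540 μatm

pCO2 = 1540 μatm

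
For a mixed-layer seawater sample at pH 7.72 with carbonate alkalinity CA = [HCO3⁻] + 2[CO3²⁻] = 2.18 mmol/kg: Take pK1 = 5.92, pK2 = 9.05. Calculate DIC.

CA = [HCO3⁻] + 2[CO3²⁻] = (α₁ + 2α₂)·DIC
At pH 7.72: [H⁺]/K1 = 10^-1.80 = 0.015849, K2/[H⁺] = 10^-1.33 = 0.046774
α₁ = 1/(1 + 0.015849 + 0.046774) = 1/1.0626 = 0.9411; α₂ = α₁·K2/[H⁺] = 0.04402
α₁ + 2α₂ = 1.0291
DIC = CA / (α₁ + 2α₂) = 2.18 / 1.0291 = 2.12 mmol/kg

DIC = 2.12 mmol/kg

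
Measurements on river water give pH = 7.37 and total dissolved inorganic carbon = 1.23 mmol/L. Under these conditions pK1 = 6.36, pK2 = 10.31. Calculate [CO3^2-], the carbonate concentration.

α₂ = 1 / (1 + [H⁺]/K2 + [H⁺]²/(K1K2)) = 1 / (1 + 10^+2.94 + 10^+1.93)
   = 1 / (1 + 870.96 + 85.114) = 1/957.08 = 0.001045
[CO3²⁻] = α₂ × DIC = 0.001045 × 1.23 = 0.00129 mmol/L = 1.29 μmol/L

[CO3²⁻] = 1.29 μmol/L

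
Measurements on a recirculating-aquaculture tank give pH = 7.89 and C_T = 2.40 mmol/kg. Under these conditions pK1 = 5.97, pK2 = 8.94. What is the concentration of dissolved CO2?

α₀ = 1 / (1 + K1/[H⁺] + K1K2/[H⁺]²) = 1 / (1 + 10^+1.92 + 10^+0.87)
   = 1 / (1 + 83.176 + 7.4131) = 1/91.589 = 0.01092
[CO2*] = α₀ × DIC = 0.01092 × 2.40 = 0.0262 mmol/kg

[CO2*] = 0.0262 mmol/kg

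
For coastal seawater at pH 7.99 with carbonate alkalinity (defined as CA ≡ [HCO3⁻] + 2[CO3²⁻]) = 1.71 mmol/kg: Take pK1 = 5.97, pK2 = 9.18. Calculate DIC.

DIC = 1.63 mmol/kg

CA = [HCO3⁻] + 2[CO3²⁻] = (α₁ + 2α₂)·DIC
At pH 7.99: [H⁺]/K1 = 10^-2.02 = 0.0095499, K2/[H⁺] = 10^-1.19 = 0.064565
α₁ = 1/(1 + 0.0095499 + 0.064565) = 1/1.0741 = 0.9310; α₂ = α₁·K2/[H⁺] = 0.06011
α₁ + 2α₂ = 1.0512
DIC = CA / (α₁ + 2α₂) = 1.71 / 1.0512 = 1.63 mmol/kg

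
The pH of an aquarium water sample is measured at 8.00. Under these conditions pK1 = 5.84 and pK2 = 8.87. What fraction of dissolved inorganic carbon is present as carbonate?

α₂ = 1 / (1 + [H⁺]/K2 + [H⁺]²/(K1K2)) = 1 / (1 + 10^+0.87 + 10^-1.29)
   = 1 / (1 + 7.4131 + 0.051286) = 1/8.4644 = 0.1181

α₂ = 0.118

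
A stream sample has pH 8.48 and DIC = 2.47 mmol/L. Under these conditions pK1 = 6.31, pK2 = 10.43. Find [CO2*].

α₀ = 1 / (1 + K1/[H⁺] + K1K2/[H⁺]²) = 1 / (1 + 10^+2.17 + 10^+0.22)
   = 1 / (1 + 147.91 + 1.6596) = 1/150.57 = 0.006641
[CO2*] = α₀ × DIC = 0.006641 × 2.47 = 0.0164 mmol/L = 16.4 μmol/L

[CO2*] = 16.4 μmol/L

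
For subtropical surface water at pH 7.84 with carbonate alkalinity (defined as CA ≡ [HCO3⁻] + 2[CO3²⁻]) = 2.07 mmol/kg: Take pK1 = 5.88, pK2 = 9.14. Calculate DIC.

DIC = 2.00 mmol/kg

CA = [HCO3⁻] + 2[CO3²⁻] = (α₁ + 2α₂)·DIC
At pH 7.84: [H⁺]/K1 = 10^-1.96 = 0.010965, K2/[H⁺] = 10^-1.30 = 0.050119
α₁ = 1/(1 + 0.010965 + 0.050119) = 1/1.0611 = 0.9424; α₂ = α₁·K2/[H⁺] = 0.04723
α₁ + 2α₂ = 1.0369
DIC = CA / (α₁ + 2α₂) = 2.07 / 1.0369 = 2.00 mmol/kg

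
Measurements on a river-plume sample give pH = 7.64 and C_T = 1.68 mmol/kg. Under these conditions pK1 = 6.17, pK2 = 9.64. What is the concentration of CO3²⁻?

[CO3²⁻] = 16.1 μmol/kg

α₂ = 1 / (1 + [H⁺]/K2 + [H⁺]²/(K1K2)) = 1 / (1 + 10^+2.00 + 10^+0.53)
   = 1 / (1 + 100.00 + 3.3884) = 1/104.39 = 0.009580
[CO3²⁻] = α₂ × DIC = 0.009580 × 1.68 = 0.0161 mmol/kg = 16.1 μmol/kg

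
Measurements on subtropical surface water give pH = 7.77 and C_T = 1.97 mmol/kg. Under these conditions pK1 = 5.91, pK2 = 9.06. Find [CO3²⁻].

[CO3²⁻] = 0.0949 mmol/kg

α₂ = 1 / (1 + [H⁺]/K2 + [H⁺]²/(K1K2)) = 1 / (1 + 10^+1.29 + 10^-0.57)
   = 1 / (1 + 19.498 + 0.26915) = 1/20.768 = 0.04815
[CO3²⁻] = α₂ × DIC = 0.04815 × 1.97 = 0.0949 mmol/kg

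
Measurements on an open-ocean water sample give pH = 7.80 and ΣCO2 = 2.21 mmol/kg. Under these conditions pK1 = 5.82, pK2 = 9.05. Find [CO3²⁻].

[CO3²⁻] = 0.117 mmol/kg

α₂ = 1 / (1 + [H⁺]/K2 + [H⁺]²/(K1K2)) = 1 / (1 + 10^+1.25 + 10^-0.73)
   = 1 / (1 + 17.783 + 0.18621) = 1/18.969 = 0.05272
[CO3²⁻] = α₂ × DIC = 0.05272 × 2.21 = 0.117 mmol/kg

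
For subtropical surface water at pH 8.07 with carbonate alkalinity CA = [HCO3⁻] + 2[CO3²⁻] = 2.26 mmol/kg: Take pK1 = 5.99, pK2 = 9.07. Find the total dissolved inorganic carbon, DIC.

DIC = 2.09 mmol/kg

CA = [HCO3⁻] + 2[CO3²⁻] = (α₁ + 2α₂)·DIC
At pH 8.07: [H⁺]/K1 = 10^-2.08 = 0.0083176, K2/[H⁺] = 10^-1.00 = 0.10000
α₁ = 1/(1 + 0.0083176 + 0.10000) = 1/1.1083 = 0.9023; α₂ = α₁·K2/[H⁺] = 0.09023
α₁ + 2α₂ = 1.0827
DIC = CA / (α₁ + 2α₂) = 2.26 / 1.0827 = 2.09 mmol/kg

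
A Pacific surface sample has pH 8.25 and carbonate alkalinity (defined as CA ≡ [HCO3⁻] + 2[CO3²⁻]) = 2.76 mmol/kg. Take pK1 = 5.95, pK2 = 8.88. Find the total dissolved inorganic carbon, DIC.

CA = [HCO3⁻] + 2[CO3²⁻] = (α₁ + 2α₂)·DIC
At pH 8.25: [H⁺]/K1 = 10^-2.30 = 0.0050119, K2/[H⁺] = 10^-0.63 = 0.23442
α₁ = 1/(1 + 0.0050119 + 0.23442) = 1/1.2394 = 0.8068; α₂ = α₁·K2/[H⁺] = 0.1891
α₁ + 2α₂ = 1.1851
DIC = CA / (α₁ + 2α₂) = 2.76 / 1.1851 = 2.33 mmol/kg

DIC = 2.33 mmol/kg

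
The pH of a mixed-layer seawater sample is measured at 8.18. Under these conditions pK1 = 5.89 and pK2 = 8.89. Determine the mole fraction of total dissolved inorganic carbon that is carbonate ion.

α₂ = 1 / (1 + [H⁺]/K2 + [H⁺]²/(K1K2)) = 1 / (1 + 10^+0.71 + 10^-1.58)
   = 1 / (1 + 5.1286 + 0.026303) = 1/6.1549 = 0.1625

α₂ = 0.162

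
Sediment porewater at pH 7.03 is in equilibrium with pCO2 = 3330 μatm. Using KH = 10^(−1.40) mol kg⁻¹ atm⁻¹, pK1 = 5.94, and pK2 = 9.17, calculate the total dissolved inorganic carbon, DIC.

DIC = 1.78 mmol/kg

[CO2*] = KH · pCO2 = 10^(−1.40) × 3330×10^-6 = 1.326×10^-4 mol/kg
α₀ = 1/(1 + K1/[H⁺] + K1K2/[H⁺]²) = 1/(1 + 10^+1.09 + 10^-1.05) = 0.07467
DIC = [CO2*]/α₀ = 1.326×10^-4 / 0.07467 = 1.78 mmol/kg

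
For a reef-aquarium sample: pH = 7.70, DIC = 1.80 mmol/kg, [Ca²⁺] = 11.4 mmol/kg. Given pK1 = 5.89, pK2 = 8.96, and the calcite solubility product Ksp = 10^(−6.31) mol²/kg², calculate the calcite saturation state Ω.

α₂ = 1 / (1 + [H⁺]/K2 + [H⁺]²/(K1K2)) = 1 / (1 + 10^+1.26 + 10^-0.55)
   = 1 / (1 + 18.197 + 0.28184) = 1/19.479 = 0.05134
[CO3²⁻] = α₂ × DIC = 0.05134 × 1.80 = 0.09241 mmol/kg
Ksp = 10^(−6.31) = 4.898×10^-7
Ω = [Ca²⁺][CO3²⁻]/Ksp = (11.4×10^-3)(9.241×10^-5) / 4.898×10^-7 = 2.15

Ω = 2.15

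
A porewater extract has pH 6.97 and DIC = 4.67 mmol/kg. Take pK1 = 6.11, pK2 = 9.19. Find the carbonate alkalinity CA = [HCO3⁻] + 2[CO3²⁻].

CA = 4.13 mmol/kg

CA = [HCO3⁻] + 2[CO3²⁻] = (α₁ + 2α₂)·DIC
At pH 6.97: [H⁺]/K1 = 10^-0.86 = 0.13804, K2/[H⁺] = 10^-2.22 = 0.0060256
α₁ = 1/(1 + 0.13804 + 0.0060256) = 1/1.1441 = 0.8741; α₂ = α₁·K2/[H⁺] = 0.005267
α₁ + 2α₂ = 0.8846
CA = 0.8846 × 4.67 = 4.13 mmol/kg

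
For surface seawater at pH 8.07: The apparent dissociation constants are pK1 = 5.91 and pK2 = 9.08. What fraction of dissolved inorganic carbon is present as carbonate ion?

α₂ = 1 / (1 + [H⁺]/K2 + [H⁺]²/(K1K2)) = 1 / (1 + 10^+1.01 + 10^-1.15)
   = 1 / (1 + 10.233 + 0.070795) = 1/11.304 = 0.08847

α₂ = 0.0885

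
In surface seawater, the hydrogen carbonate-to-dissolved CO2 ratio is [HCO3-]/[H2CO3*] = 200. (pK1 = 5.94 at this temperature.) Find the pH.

pH = 8.24

From K1 = [H⁺][HCO3-]/[H2CO3*]:  pH = pK1 + log₁₀([HCO3-]/[H2CO3*])
log₁₀(200) = +2.301
pH = 5.94 + (+2.301) = 8.24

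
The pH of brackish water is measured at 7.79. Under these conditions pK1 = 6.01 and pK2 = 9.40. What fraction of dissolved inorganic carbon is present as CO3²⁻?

α₂ = 0.0236

α₂ = 1 / (1 + [H⁺]/K2 + [H⁺]²/(K1K2)) = 1 / (1 + 10^+1.61 + 10^-0.17)
   = 1 / (1 + 40.738 + 0.67608) = 1/42.414 = 0.02358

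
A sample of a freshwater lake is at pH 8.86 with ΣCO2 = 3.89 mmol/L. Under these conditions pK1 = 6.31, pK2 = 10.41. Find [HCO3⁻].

[HCO3⁻] = 3.77 mmol/L

α₁ = 1 / (1 + [H⁺]/K1 + K2/[H⁺]) = 1 / (1 + 10^-2.55 + 10^-1.55)
   = 1 / (1 + 0.0028184 + 0.028184) = 1/1.0310 = 0.9699
[HCO3⁻] = α₁ × DIC = 0.9699 × 3.89 = 3.77 mmol/L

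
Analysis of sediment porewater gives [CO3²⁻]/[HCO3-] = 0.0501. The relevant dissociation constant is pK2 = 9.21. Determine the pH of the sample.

pH = 7.91

From K2 = [H⁺][CO3²⁻]/[HCO3-]:  pH = pK2 + log₁₀([CO3²⁻]/[HCO3-])
log₁₀(0.0501) = -1.300
pH = 9.21 + (-1.300) = 7.91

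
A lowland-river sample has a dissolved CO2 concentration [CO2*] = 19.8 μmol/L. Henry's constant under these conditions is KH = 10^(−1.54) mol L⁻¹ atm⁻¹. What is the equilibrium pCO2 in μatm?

pCO2 = 687 μatm

KH = 10^(−1.54) = 2.884×10^-2 mol L⁻¹ atm⁻¹
pCO2 = [CO2*]/KH = 19.8×10^-6 / 2.884×10^-2 = 6.87×10^-4 atm = 687 μatm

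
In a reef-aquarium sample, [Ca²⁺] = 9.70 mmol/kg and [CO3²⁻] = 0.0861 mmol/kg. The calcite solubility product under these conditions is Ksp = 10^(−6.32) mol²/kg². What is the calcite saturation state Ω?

Ω = 1.74

Ksp = 10^(−6.32) = 4.786×10^-7
Ω = [Ca²⁺][CO3²⁻]/Ksp = (9.70×10^-3)(0.0861×10^-3) / 4.786×10^-7 = 1.74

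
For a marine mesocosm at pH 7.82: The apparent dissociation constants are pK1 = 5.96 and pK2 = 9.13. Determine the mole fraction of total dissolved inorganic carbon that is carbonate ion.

α₂ = 1 / (1 + [H⁺]/K2 + [H⁺]²/(K1K2)) = 1 / (1 + 10^+1.31 + 10^-0.55)
   = 1 / (1 + 20.417 + 0.28184) = 1/21.699 = 0.04608

α₂ = 0.0461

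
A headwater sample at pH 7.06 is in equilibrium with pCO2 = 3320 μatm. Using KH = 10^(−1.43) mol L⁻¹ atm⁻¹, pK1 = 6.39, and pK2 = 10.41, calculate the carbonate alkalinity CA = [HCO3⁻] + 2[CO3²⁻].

CA = 0.577 mmol/L

[CO2*] = KH · pCO2 = 10^(−1.43) × 3320×10^-6 = 1.233×10^-4 mol/L
α₀ = 1/(1 + K1/[H⁺] + K1K2/[H⁺]²) = 1/(1 + 10^+0.67 + 10^-2.68) = 0.1761
DIC = [CO2*]/α₀ = 1.233×10^-4 / 0.1761 = 0.7006 mmol/L
CA = (α₁ + 2α₂)·DIC = (0.8236 + 2×0.0003679) × 0.7006 = 0.577 mmol/L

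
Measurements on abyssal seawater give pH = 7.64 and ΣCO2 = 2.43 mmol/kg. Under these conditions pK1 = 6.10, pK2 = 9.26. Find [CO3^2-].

α₂ = 1 / (1 + [H⁺]/K2 + [H⁺]²/(K1K2)) = 1 / (1 + 10^+1.62 + 10^+0.08)
   = 1 / (1 + 41.687 + 1.2023) = 1/43.889 = 0.02278
[CO3²⁻] = α₂ × DIC = 0.02278 × 2.43 = 0.0554 mmol/kg

[CO3²⁻] = 0.0554 mmol/kg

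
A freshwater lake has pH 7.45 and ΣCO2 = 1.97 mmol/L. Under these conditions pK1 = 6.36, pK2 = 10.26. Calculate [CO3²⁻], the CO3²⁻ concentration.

α₂ = 1 / (1 + [H⁺]/K2 + [H⁺]²/(K1K2)) = 1 / (1 + 10^+2.81 + 10^+1.72)
   = 1 / (1 + 645.65 + 52.481) = 1/699.13 = 0.001430
[CO3²⁻] = α₂ × DIC = 0.001430 × 1.97 = 0.00282 mmol/L = 2.82 μmol/L

[CO3²⁻] = 2.82 μmol/L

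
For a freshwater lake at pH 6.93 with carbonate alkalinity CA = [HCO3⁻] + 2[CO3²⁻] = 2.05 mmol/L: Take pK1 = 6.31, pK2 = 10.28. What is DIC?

CA = [HCO3⁻] + 2[CO3²⁻] = (α₁ + 2α₂)·DIC
At pH 6.93: [H⁺]/K1 = 10^-0.62 = 0.23988, K2/[H⁺] = 10^-3.35 = 0.00044668
α₁ = 1/(1 + 0.23988 + 0.00044668) = 1/1.2403 = 0.8062; α₂ = α₁·K2/[H⁺] = 0.0003601
α₁ + 2α₂ = 0.8070
DIC = CA / (α₁ + 2α₂) = 2.05 / 0.8070 = 2.54 mmol/L

DIC = 2.54 mmol/L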